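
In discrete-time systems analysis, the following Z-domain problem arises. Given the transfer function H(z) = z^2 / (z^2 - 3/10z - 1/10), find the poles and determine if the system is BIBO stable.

Poles are roots of the denominator: z^2 - 3/10z - 1/10 = 0.
Quadratic formula: z = [-(-3/10) +/- sqrt((-3/10)^2 - 4*(-1/10))] / 2
Discriminant = 9/100 + 2/5 = 49/100; sqrt = 7/10.
z = (3/10 +/- 7/10) / 2 => z = 1/2 or z = -1/5.
|p1| = 1/5, |p2| = 1/2.
For BIBO stability, all poles must lie inside the unit circle (|p| < 1).
System is STABLE since both |p| < 1.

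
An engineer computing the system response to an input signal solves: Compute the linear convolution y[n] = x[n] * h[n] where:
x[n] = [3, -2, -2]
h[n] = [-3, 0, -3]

y[n] = sum_k x[k]*h[n-k]. Output length = len(x) + len(h) - 1 = 3 + 3 - 1 = 5.
y[0] = 3*-3 = -9
y[1] = -2*-3 + 3*0 = 6
y[2] = -2*-3 + -2*0 + 3*-3 = -3
y[3] = -2*0 + -2*-3 = 6
y[4] = -2*-3 = 6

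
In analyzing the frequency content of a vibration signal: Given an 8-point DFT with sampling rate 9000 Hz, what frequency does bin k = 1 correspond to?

The frequency of DFT bin k is: f_k = k * f_s / N
f_1 = 1 * 9000 / 8 = 1125 Hz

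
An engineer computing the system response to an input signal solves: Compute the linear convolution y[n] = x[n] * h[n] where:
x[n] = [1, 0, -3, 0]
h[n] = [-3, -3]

y[n] = sum_k x[k]*h[n-k]. Output length = len(x) + len(h) - 1 = 4 + 2 - 1 = 5.
y[0] = 1*-3 = -3
y[1] = 0*-3 + 1*-3 = -3
y[2] = -3*-3 + 0*-3 = 9
y[3] = 0*-3 + -3*-3 = 9
y[4] = 0*-3 = 0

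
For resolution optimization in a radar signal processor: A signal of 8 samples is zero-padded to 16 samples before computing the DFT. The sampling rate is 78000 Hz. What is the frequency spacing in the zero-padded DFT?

Original DFT: N = 8, resolution = f_s/N = 78000/8 = 9750 Hz
Zero-padded DFT: N = 16, resolution = f_s/N = 78000/16 = 4875 Hz
Zero-padding interpolates the spectrum (finer frequency grid)
but does NOT improve the true spectral resolution (ability to resolve close frequencies).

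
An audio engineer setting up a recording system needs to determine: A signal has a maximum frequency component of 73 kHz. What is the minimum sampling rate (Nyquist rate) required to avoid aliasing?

By the Nyquist-Shannon sampling theorem,
the minimum sampling rate (Nyquist rate) must be at least 2 * f_max.
Nyquist rate = 2 * 73 kHz = 146 kHz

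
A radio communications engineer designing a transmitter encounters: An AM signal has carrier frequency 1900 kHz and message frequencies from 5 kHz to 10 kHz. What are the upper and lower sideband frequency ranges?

Upper sideband (USB) = fc + [fm_low, fm_high] = 1900 + [5, 10] = [1905, 1910] kHz
Lower sideband (LSB) = fc - [fm_high, fm_low] = 1900 - [10, 5] = [1890, 1895] kHz
Total occupied spectrum: 1890 kHz to 1910 kHz (plus carrier at 1900 kHz)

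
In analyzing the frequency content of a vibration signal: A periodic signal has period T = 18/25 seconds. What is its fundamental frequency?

The fundamental frequency is the reciprocal of the period.
f = 1/T = 1/(18/25) = 25/18 Hz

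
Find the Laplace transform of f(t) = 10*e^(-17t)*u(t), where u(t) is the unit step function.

Standard Laplace transform pair:
e^(-at)*u(t) <-> 1/(s+a)
With a = 17: L{10*e^(-17t)*u(t)} = 10/(s+17), ROC: Re(s) > -17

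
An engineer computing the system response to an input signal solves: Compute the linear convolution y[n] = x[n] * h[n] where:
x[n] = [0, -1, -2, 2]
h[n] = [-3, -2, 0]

y[n] = sum_k x[k]*h[n-k]. Output length = len(x) + len(h) - 1 = 4 + 3 - 1 = 6.
y[0] = 0*-3 = 0
y[1] = -1*-3 + 0*-2 = 3
y[2] = -2*-3 + -1*-2 + 0*0 = 8
y[3] = 2*-3 + -2*-2 + -1*0 = -2
y[4] = 2*-2 + -2*0 = -4
y[5] = 2*0 = 0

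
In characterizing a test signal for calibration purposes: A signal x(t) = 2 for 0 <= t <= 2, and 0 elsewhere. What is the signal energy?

Energy = integral of |x(t)|^2 dt over the signal duration
= 2^2 * 2 = 4 * 2 = 8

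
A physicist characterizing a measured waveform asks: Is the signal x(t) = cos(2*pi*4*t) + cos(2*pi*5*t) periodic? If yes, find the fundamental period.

f1 = 4 Hz, f2 = 5 Hz
Period T1 = 1/4, T2 = 1/5
Ratio T1/T2 = 5/4, which is rational.
The signal is periodic with fundamental period T = 1/GCD(4,5) = 1 s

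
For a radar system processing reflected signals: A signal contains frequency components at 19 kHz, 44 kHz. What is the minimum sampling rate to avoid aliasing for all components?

The highest frequency component is f_max = 44 kHz.
Nyquist rate = 2 * f_max = 2 * 44 kHz = 88 kHz.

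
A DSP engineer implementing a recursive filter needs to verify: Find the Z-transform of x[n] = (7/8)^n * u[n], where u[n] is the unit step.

The Z-transform of a^n * u[n] is z/(z-a) for |z| > |a|.
Here a = 7/8, so X(z) = z/(z - (7/8)) = 8z/(8z - 7)
ROC: |z| > 7/8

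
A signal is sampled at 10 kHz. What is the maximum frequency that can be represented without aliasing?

The maximum frequency that can be represented without aliasing
is the Nyquist frequency: f_max = f_s / 2 = 10 kHz / 2 = 5 kHz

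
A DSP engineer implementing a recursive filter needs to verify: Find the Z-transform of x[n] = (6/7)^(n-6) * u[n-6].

Time-shifting property: if X(z) = Z{x[n]}, then Z{x[n-d]} = z^(-d) * X(z)
X(z) = z/(z - 6/7) for x[n] = (6/7)^n * u[n]
Z{x[n-6]} = z^(-6) * z/(z - 6/7) = z^(-5)/(z - 6/7)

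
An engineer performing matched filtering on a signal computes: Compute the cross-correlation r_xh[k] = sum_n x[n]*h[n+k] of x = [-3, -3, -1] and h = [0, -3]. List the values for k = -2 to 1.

Both sequences indexed from 0 and zero outside their support.
Lags with overlap: k = -2 to 1.
  r_xh[-2] = x[2]*h[0] = 0
  r_xh[-1] = x[1]*h[0] + x[2]*h[1] = 3
  r_xh[0] = x[0]*h[0] + x[1]*h[1] = 9
  r_xh[1] = x[0]*h[1] = 9
r_xh = [0, 3, 9, 9] (for k = -2, ..., 1)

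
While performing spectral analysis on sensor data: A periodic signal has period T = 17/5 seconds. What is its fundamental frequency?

The fundamental frequency is the reciprocal of the period.
f = 1/T = 1/(17/5) = 5/17 Hz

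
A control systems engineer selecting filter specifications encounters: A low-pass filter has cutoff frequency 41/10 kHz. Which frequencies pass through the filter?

A low-pass filter passes all frequencies below the cutoff frequency 41/10 kHz and attenuates higher frequencies.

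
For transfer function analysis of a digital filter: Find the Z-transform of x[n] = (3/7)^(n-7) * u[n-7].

Time-shifting property: if X(z) = Z{x[n]}, then Z{x[n-d]} = z^(-d) * X(z)
X(z) = z/(z - 3/7) for x[n] = (3/7)^n * u[n]
Z{x[n-7]} = z^(-7) * z/(z - 3/7) = z^(-6)/(z - 3/7)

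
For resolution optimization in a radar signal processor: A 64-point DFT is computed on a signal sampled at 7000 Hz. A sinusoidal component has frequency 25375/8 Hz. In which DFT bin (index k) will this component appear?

DFT frequency resolution = f_s/N = 7000/64 = 875/8 Hz
Bin index k = f_signal / resolution = 25375/8 / 875/8 = 29
The signal frequency 25375/8 Hz falls in DFT bin k = 29.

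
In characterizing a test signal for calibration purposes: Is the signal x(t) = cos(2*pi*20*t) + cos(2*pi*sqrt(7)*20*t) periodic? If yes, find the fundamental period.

f1 = 20 Hz, f2 = 20*sqrt(7) Hz
Ratio f2/f1 = sqrt(7), which is irrational.
Since the frequency ratio is irrational, no common period exists.
The signal is not periodic.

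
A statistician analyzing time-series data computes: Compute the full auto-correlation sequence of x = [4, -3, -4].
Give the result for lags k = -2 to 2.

r_xx[k] = sum_m x[m]*x[m+k], indexed from 0, for k = -2 to 2:
  r_xx[-2] = x[2]*x[0] = -16
  r_xx[-1] = x[1]*x[0] + x[2]*x[1] = 0
  r_xx[0] = x[0]*x[0] + x[1]*x[1] + x[2]*x[2] = 41
  r_xx[1] = x[0]*x[1] + x[1]*x[2] = 0
  r_xx[2] = x[0]*x[2] = -16
r_xx = [-16, 0, 41, 0, -16]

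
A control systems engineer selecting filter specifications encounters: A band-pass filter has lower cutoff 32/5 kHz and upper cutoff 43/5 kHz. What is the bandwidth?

Bandwidth = f_high - f_low
= 43/5 kHz - 32/5 kHz = 11/5 kHz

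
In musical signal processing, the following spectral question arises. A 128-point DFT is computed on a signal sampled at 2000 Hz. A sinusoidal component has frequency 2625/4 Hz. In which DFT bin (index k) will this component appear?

DFT frequency resolution = f_s/N = 2000/128 = 125/8 Hz
Bin index k = f_signal / resolution = 2625/4 / 125/8 = 42
The signal frequency 2625/4 Hz falls in DFT bin k = 42.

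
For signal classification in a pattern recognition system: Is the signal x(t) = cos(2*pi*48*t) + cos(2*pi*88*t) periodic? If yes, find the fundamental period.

f1 = 48 Hz, f2 = 88 Hz
Period T1 = 1/48, T2 = 1/88
Ratio T1/T2 = 88/48, which is rational.
The signal is periodic with fundamental period T = 1/GCD(48,88) = 1/8 s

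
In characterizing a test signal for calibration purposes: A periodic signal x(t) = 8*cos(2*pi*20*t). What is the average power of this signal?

Average power of A*cos(wt) is A^2/2.
P = 8^2 / 2 = 64/2 = 32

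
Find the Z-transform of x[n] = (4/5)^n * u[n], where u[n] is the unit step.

The Z-transform of a^n * u[n] is z/(z-a) for |z| > |a|.
Here a = 4/5, so X(z) = z/(z - (4/5)) = 5z/(5z - 4)
ROC: |z| > 4/5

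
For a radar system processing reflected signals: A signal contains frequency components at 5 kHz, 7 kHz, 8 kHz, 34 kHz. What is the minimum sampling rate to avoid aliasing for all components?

The highest frequency component is f_max = 34 kHz.
Nyquist rate = 2 * f_max = 2 * 34 kHz = 68 kHz.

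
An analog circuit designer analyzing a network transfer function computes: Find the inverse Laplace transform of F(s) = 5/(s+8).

Standard pair: k/(s+a) <-> k*e^(-at)*u(t)
With k=5, a=8: f(t) = 5*e^(-8t)*u(t)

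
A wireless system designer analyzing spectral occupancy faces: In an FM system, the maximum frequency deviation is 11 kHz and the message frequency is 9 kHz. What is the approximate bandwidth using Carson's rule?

Carson's rule: BW = 2*(delta_f + f_m)
= 2*(11 + 9) kHz = 40 kHz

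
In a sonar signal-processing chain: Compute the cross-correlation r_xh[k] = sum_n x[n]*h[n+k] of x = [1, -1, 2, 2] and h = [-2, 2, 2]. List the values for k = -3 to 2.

Both sequences indexed from 0 and zero outside their support.
Lags with overlap: k = -3 to 2.
  r_xh[-3] = x[3]*h[0] = -4
  r_xh[-2] = x[2]*h[0] + x[3]*h[1] = 0
  r_xh[-1] = x[1]*h[0] + x[2]*h[1] + x[3]*h[2] = 10
  r_xh[0] = x[0]*h[0] + x[1]*h[1] + x[2]*h[2] = 0
  r_xh[1] = x[0]*h[1] + x[1]*h[2] = 0
  r_xh[2] = x[0]*h[2] = 2
r_xh = [-4, 0, 10, 0, 0, 2] (for k = -3, ..., 2)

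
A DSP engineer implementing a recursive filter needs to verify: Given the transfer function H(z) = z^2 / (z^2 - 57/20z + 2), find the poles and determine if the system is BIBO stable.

Poles are roots of the denominator: z^2 - 57/20z + 2 = 0.
Quadratic formula: z = [-(-57/20) +/- sqrt((-57/20)^2 - 4*(2))] / 2
Discriminant = 3249/400 - 8 = 49/400; sqrt = 7/20.
z = (57/20 +/- 7/20) / 2 => z = 8/5 or z = 5/4.
|p1| = 5/4, |p2| = 8/5.
For BIBO stability, all poles must lie inside the unit circle (|p| < 1).
System is UNSTABLE since at least one |p| >= 1.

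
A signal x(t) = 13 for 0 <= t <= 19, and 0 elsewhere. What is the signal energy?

Energy = integral of |x(t)|^2 dt over the signal duration
= 13^2 * 19 = 169 * 19 = 3211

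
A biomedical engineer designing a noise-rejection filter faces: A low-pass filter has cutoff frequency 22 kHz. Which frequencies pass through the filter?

A low-pass filter passes all frequencies below the cutoff frequency 22 kHz and attenuates higher frequencies.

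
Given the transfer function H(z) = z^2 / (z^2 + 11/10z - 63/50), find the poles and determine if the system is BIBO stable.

Poles are roots of the denominator: z^2 + 11/10z - 63/50 = 0.
Quadratic formula: z = [-(11/10) +/- sqrt((11/10)^2 - 4*(-63/50))] / 2
Discriminant = 121/100 + 126/25 = 25/4; sqrt = 5/2.
z = (-11/10 +/- 5/2) / 2 => z = 7/10 or z = -9/5.
|p1| = 9/5, |p2| = 7/10.
For BIBO stability, all poles must lie inside the unit circle (|p| < 1).
System is UNSTABLE since at least one |p| >= 1.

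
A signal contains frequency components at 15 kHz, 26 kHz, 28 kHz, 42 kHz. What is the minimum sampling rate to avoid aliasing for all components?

The highest frequency component is f_max = 42 kHz.
Nyquist rate = 2 * f_max = 2 * 42 kHz = 84 kHz.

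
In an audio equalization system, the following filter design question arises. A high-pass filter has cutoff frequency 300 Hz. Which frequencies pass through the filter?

A high-pass filter passes all frequencies above the cutoff frequency 300 Hz and attenuates lower frequencies.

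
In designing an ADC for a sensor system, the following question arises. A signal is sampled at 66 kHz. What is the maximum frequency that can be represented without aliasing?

The maximum frequency that can be represented without aliasing
is the Nyquist frequency: f_max = f_s / 2 = 66 kHz / 2 = 33 kHz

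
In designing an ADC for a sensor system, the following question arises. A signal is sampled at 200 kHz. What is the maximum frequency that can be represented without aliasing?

The maximum frequency that can be represented without aliasing
is the Nyquist frequency: f_max = f_s / 2 = 200 kHz / 2 = 100 kHz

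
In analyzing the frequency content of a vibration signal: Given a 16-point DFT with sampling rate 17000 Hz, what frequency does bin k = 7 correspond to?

The frequency of DFT bin k is: f_k = k * f_s / N
f_7 = 7 * 17000 / 16 = 14875/2 Hz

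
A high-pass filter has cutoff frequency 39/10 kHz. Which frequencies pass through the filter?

A high-pass filter passes all frequencies above the cutoff frequency 39/10 kHz and attenuates lower frequencies.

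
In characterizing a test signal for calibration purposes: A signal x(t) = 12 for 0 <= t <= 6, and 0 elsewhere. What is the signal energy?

Energy = integral of |x(t)|^2 dt over the signal duration
= 12^2 * 6 = 144 * 6 = 864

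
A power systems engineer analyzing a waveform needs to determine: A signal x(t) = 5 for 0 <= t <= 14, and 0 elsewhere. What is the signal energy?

Energy = integral of |x(t)|^2 dt over the signal duration
= 5^2 * 14 = 25 * 14 = 350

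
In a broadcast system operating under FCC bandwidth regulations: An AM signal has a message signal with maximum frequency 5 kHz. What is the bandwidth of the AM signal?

In AM (double-sideband), the bandwidth is twice the message frequency.
BW = 2 * f_m = 2 * 5 kHz = 10 kHz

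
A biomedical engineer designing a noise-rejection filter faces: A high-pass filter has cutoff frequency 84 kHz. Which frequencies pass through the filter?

A high-pass filter passes all frequencies above the cutoff frequency 84 kHz and attenuates lower frequencies.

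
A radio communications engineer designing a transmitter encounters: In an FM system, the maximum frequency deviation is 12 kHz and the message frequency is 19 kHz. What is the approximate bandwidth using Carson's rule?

Carson's rule: BW = 2*(delta_f + f_m)
= 2*(12 + 19) kHz = 62 kHz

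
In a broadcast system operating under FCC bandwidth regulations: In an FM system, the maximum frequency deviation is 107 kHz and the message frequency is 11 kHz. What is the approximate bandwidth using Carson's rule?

Carson's rule: BW = 2*(delta_f + f_m)
= 2*(107 + 11) kHz = 236 kHz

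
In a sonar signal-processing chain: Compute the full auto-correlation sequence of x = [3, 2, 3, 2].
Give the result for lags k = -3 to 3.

r_xx[k] = sum_m x[m]*x[m+k], indexed from 0, for k = -3 to 3:
  r_xx[-3] = x[3]*x[0] = 6
  r_xx[-2] = x[2]*x[0] + x[3]*x[1] = 13
  r_xx[-1] = x[1]*x[0] + x[2]*x[1] + x[3]*x[2] = 18
  r_xx[0] = x[0]*x[0] + x[1]*x[1] + x[2]*x[2] + x[3]*x[3] = 26
  r_xx[1] = x[0]*x[1] + x[1]*x[2] + x[2]*x[3] = 18
  r_xx[2] = x[0]*x[2] + x[1]*x[3] = 13
  r_xx[3] = x[0]*x[3] = 6
r_xx = [6, 13, 18, 26, 18, 13, 6]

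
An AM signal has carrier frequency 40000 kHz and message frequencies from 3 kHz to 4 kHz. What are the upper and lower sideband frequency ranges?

Upper sideband (USB) = fc + [fm_low, fm_high] = 40000 + [3, 4] = [40003, 40004] kHz
Lower sideband (LSB) = fc - [fm_high, fm_low] = 40000 - [4, 3] = [39996, 39997] kHz
Total occupied spectrum: 39996 kHz to 40004 kHz (plus carrier at 40000 kHz)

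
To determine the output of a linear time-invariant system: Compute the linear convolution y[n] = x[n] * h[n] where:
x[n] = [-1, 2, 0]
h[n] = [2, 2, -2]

y[n] = sum_k x[k]*h[n-k]. Output length = len(x) + len(h) - 1 = 3 + 3 - 1 = 5.
y[0] = -1*2 = -2
y[1] = 2*2 + -1*2 = 2
y[2] = 0*2 + 2*2 + -1*-2 = 6
y[3] = 0*2 + 2*-2 = -4
y[4] = 0*-2 = 0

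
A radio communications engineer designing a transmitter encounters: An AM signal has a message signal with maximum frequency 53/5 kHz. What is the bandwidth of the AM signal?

In AM (double-sideband), the bandwidth is twice the message frequency.
BW = 2 * f_m = 2 * 53/5 kHz = 106/5 kHz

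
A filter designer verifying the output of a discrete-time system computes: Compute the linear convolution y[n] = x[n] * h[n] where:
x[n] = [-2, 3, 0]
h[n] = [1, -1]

y[n] = sum_k x[k]*h[n-k]. Output length = len(x) + len(h) - 1 = 3 + 2 - 1 = 4.
y[0] = -2*1 = -2
y[1] = 3*1 + -2*-1 = 5
y[2] = 0*1 + 3*-1 = -3
y[3] = 0*-1 = 0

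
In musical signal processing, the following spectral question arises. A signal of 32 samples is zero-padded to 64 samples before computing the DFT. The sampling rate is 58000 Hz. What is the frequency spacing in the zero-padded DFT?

Original DFT: N = 32, resolution = f_s/N = 58000/32 = 3625/2 Hz
Zero-padded DFT: N = 64, resolution = f_s/N = 58000/64 = 3625/4 Hz
Zero-padding interpolates the spectrum (finer frequency grid)
but does NOT improve the true spectral resolution (ability to resolve close frequencies).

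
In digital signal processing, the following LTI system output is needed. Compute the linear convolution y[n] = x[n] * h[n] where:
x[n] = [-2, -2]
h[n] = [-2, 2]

y[n] = sum_k x[k]*h[n-k]. Output length = len(x) + len(h) - 1 = 2 + 2 - 1 = 3.
y[0] = -2*-2 = 4
y[1] = -2*-2 + -2*2 = 0
y[2] = -2*2 = -4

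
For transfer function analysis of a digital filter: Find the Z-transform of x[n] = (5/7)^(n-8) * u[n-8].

Time-shifting property: if X(z) = Z{x[n]}, then Z{x[n-d]} = z^(-d) * X(z)
X(z) = z/(z - 5/7) for x[n] = (5/7)^n * u[n]
Z{x[n-8]} = z^(-8) * z/(z - 5/7) = z^(-7)/(z - 5/7)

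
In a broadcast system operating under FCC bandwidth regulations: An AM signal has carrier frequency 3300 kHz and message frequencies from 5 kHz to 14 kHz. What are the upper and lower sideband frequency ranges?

Upper sideband (USB) = fc + [fm_low, fm_high] = 3300 + [5, 14] = [3305, 3314] kHz
Lower sideband (LSB) = fc - [fm_high, fm_low] = 3300 - [14, 5] = [3286, 3295] kHz
Total occupied spectrum: 3286 kHz to 3314 kHz (plus carrier at 3300 kHz)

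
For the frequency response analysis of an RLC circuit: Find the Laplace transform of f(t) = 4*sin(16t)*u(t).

Standard pair: sin(wt)*u(t) <-> w/(s^2+w^2)
With w = 16: L{4*sin(16t)*u(t)} = 64/(s^2+256)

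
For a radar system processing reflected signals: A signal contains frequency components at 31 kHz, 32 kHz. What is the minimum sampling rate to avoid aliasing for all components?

The highest frequency component is f_max = 32 kHz.
Nyquist rate = 2 * f_max = 2 * 32 kHz = 64 kHz.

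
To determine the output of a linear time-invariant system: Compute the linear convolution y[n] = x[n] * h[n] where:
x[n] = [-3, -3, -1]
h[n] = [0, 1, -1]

y[n] = sum_k x[k]*h[n-k]. Output length = len(x) + len(h) - 1 = 3 + 3 - 1 = 5.
y[0] = -3*0 = 0
y[1] = -3*0 + -3*1 = -3
y[2] = -1*0 + -3*1 + -3*-1 = 0
y[3] = -1*1 + -3*-1 = 2
y[4] = -1*-1 = 1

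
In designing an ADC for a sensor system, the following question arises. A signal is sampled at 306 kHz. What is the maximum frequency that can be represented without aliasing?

The maximum frequency that can be represented without aliasing
is the Nyquist frequency: f_max = f_s / 2 = 306 kHz / 2 = 153 kHz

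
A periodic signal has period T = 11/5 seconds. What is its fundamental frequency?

The fundamental frequency is the reciprocal of the period.
f = 1/T = 1/(11/5) = 5/11 Hz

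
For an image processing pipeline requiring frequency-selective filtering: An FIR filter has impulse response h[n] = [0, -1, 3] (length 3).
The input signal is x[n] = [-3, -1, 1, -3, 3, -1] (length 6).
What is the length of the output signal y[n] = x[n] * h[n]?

For linear convolution, the output length is:
len(y) = len(x) + len(h) - 1 = 6 + 3 - 1 = 8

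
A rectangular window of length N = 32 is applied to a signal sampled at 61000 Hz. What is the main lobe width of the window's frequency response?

For a rectangular window of length N,
the main lobe width in frequency is 2*f_s/N.
= 2*61000/32 = 7625/2 Hz
This determines the minimum frequency separation for resolving two sinusoids.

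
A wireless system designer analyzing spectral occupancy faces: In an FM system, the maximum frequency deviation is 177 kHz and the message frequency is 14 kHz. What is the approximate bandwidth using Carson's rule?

Carson's rule: BW = 2*(delta_f + f_m)
= 2*(177 + 14) kHz = 382 kHz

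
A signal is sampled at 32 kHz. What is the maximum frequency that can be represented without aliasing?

The maximum frequency that can be represented without aliasing
is the Nyquist frequency: f_max = f_s / 2 = 32 kHz / 2 = 16 kHz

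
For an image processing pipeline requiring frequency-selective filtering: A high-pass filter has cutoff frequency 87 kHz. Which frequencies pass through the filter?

A high-pass filter passes all frequencies above the cutoff frequency 87 kHz and attenuates lower frequencies.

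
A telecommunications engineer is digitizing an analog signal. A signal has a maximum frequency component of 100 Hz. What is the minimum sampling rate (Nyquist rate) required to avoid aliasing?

By the Nyquist-Shannon sampling theorem,
the minimum sampling rate (Nyquist rate) must be at least 2 * f_max.
Nyquist rate = 2 * 100 Hz = 200 Hz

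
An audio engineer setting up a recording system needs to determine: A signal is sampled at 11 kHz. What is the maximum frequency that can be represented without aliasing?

The maximum frequency that can be represented without aliasing
is the Nyquist frequency: f_max = f_s / 2 = 11 kHz / 2 = 11/2 kHz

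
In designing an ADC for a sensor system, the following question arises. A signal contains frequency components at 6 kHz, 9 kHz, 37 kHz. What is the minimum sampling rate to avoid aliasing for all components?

The highest frequency component is f_max = 37 kHz.
Nyquist rate = 2 * f_max = 2 * 37 kHz = 74 kHz.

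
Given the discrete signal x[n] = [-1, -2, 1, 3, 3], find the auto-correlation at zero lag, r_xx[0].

The auto-correlation at zero lag r_xx[0] equals the signal energy.
r_xx[0] = sum of x[n]^2 = (-1)^2 + (-2)^2 + 1^2 + 3^2 + 3^2
= 1 + 4 + 1 + 9 + 9 = 24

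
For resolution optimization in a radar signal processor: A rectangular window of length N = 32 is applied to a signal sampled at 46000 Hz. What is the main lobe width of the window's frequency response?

For a rectangular window of length N,
the main lobe width in frequency is 2*f_s/N.
= 2*46000/32 = 2875 Hz
This determines the minimum frequency separation for resolving two sinusoids.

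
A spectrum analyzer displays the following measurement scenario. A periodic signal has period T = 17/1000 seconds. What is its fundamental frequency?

The fundamental frequency is the reciprocal of the period.
f = 1/T = 1/(17/1000) = 1000/17 Hz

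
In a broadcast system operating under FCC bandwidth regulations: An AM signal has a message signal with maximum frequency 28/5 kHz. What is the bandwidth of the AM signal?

In AM (double-sideband), the bandwidth is twice the message frequency.
BW = 2 * f_m = 2 * 28/5 kHz = 56/5 kHz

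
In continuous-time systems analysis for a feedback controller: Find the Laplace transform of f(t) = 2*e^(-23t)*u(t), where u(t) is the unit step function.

Standard Laplace transform pair:
e^(-at)*u(t) <-> 1/(s+a)
With a = 23: L{2*e^(-23t)*u(t)} = 2/(s+23), ROC: Re(s) > -23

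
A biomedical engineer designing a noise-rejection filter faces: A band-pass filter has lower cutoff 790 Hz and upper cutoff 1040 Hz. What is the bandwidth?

Bandwidth = f_high - f_low
= 1040 Hz - 790 Hz = 250 Hz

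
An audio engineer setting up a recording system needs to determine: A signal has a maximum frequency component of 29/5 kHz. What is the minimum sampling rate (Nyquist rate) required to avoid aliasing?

By the Nyquist-Shannon sampling theorem,
the minimum sampling rate (Nyquist rate) must be at least 2 * f_max.
Nyquist rate = 2 * 29/5 kHz = 58/5 kHz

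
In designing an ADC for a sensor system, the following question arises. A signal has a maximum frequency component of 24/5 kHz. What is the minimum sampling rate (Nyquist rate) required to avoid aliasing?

By the Nyquist-Shannon sampling theorem,
the minimum sampling rate (Nyquist rate) must be at least 2 * f_max.
Nyquist rate = 2 * 24/5 kHz = 48/5 kHz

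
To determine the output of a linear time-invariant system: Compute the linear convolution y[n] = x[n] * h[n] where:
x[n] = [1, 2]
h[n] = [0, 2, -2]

y[n] = sum_k x[k]*h[n-k]. Output length = len(x) + len(h) - 1 = 2 + 3 - 1 = 4.
y[0] = 1*0 = 0
y[1] = 2*0 + 1*2 = 2
y[2] = 2*2 + 1*-2 = 2
y[3] = 2*-2 = -4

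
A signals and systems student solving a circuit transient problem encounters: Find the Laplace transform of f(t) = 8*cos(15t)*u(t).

Standard pair: cos(wt)*u(t) <-> s/(s^2+w^2)
With w = 15: L{8*cos(15t)*u(t)} = 8s/(s^2+225)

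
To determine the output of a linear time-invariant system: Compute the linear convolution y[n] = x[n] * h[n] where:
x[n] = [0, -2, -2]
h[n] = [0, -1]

y[n] = sum_k x[k]*h[n-k]. Output length = len(x) + len(h) - 1 = 3 + 2 - 1 = 4.
y[0] = 0*0 = 0
y[1] = -2*0 + 0*-1 = 0
y[2] = -2*0 + -2*-1 = 2
y[3] = -2*-1 = 2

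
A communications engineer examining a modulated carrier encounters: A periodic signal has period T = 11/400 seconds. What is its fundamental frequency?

The fundamental frequency is the reciprocal of the period.
f = 1/T = 1/(11/400) = 400/11 Hz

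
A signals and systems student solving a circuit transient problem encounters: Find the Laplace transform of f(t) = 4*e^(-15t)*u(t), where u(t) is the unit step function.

Standard Laplace transform pair:
e^(-at)*u(t) <-> 1/(s+a)
With a = 15: L{4*e^(-15t)*u(t)} = 4/(s+15), ROC: Re(s) > -15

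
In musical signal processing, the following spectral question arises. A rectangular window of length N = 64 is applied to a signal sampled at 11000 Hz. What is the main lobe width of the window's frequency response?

For a rectangular window of length N,
the main lobe width in frequency is 2*f_s/N.
= 2*11000/64 = 1375/4 Hz
This determines the minimum frequency separation for resolving two sinusoids.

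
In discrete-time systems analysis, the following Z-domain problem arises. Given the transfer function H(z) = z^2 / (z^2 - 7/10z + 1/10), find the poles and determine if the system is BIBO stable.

Poles are roots of the denominator: z^2 - 7/10z + 1/10 = 0.
Quadratic formula: z = [-(-7/10) +/- sqrt((-7/10)^2 - 4*(1/10))] / 2
Discriminant = 49/100 - 2/5 = 9/100; sqrt = 3/10.
z = (7/10 +/- 3/10) / 2 => z = 1/2 or z = 1/5.
|p1| = 1/2, |p2| = 1/5.
For BIBO stability, all poles must lie inside the unit circle (|p| < 1).
System is STABLE since both |p| < 1.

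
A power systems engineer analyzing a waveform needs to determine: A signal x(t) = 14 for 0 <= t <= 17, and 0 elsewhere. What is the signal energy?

Energy = integral of |x(t)|^2 dt over the signal duration
= 14^2 * 17 = 196 * 17 = 3332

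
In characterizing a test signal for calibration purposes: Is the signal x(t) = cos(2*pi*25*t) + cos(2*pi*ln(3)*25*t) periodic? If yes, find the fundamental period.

f1 = 25 Hz, f2 = 25*ln(3) Hz
Ratio f2/f1 = ln(3), which is irrational.
Since the frequency ratio is irrational, no common period exists.
The signal is not periodic.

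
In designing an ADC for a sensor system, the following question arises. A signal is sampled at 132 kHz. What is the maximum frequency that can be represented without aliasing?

The maximum frequency that can be represented without aliasing
is the Nyquist frequency: f_max = f_s / 2 = 132 kHz / 2 = 66 kHz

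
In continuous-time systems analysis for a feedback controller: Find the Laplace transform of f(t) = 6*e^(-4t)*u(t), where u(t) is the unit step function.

Standard Laplace transform pair:
e^(-at)*u(t) <-> 1/(s+a)
With a = 4: L{6*e^(-4t)*u(t)} = 6/(s+4), ROC: Re(s) > -4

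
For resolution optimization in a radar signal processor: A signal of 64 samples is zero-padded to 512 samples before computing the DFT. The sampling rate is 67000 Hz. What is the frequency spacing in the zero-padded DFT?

Original DFT: N = 64, resolution = f_s/N = 67000/64 = 8375/8 Hz
Zero-padded DFT: N = 512, resolution = f_s/N = 67000/512 = 8375/64 Hz
Zero-padding interpolates the spectrum (finer frequency grid)
but does NOT improve the true spectral resolution (ability to resolve close frequencies).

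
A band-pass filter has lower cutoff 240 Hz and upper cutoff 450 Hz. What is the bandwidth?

Bandwidth = f_high - f_low
= 450 Hz - 240 Hz = 210 Hz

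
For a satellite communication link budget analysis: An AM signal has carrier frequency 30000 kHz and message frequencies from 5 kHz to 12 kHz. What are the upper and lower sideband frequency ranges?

Upper sideband (USB) = fc + [fm_low, fm_high] = 30000 + [5, 12] = [30005, 30012] kHz
Lower sideband (LSB) = fc - [fm_high, fm_low] = 30000 - [12, 5] = [29988, 29995] kHz
Total occupied spectrum: 29988 kHz to 30012 kHz (plus carrier at 30000 kHz)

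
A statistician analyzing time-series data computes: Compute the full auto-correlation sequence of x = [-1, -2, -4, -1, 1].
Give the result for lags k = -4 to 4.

r_xx[k] = sum_m x[m]*x[m+k], indexed from 0, for k = -4 to 4:
  r_xx[-4] = x[4]*x[0] = -1
  r_xx[-3] = x[3]*x[0] + x[4]*x[1] = -1
  r_xx[-2] = x[2]*x[0] + x[3]*x[1] + x[4]*x[2] = 2
  r_xx[-1] = x[1]*x[0] + x[2]*x[1] + x[3]*x[2] + x[4]*x[3] = 13
  r_xx[0] = x[0]*x[0] + x[1]*x[1] + x[2]*x[2] + x[3]*x[3] + x[4]*x[4] = 23
  r_xx[1] = x[0]*x[1] + x[1]*x[2] + x[2]*x[3] + x[3]*x[4] = 13
  r_xx[2] = x[0]*x[2] + x[1]*x[3] + x[2]*x[4] = 2
  r_xx[3] = x[0]*x[3] + x[1]*x[4] = -1
  r_xx[4] = x[0]*x[4] = -1
r_xx = [-1, -1, 2, 13, 23, 13, 2, -1, -1]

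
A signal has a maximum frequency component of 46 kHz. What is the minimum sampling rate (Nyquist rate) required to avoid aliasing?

By the Nyquist-Shannon sampling theorem,
the minimum sampling rate (Nyquist rate) must be at least 2 * f_max.
Nyquist rate = 2 * 46 kHz = 92 kHz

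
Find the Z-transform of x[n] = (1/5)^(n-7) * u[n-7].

Time-shifting property: if X(z) = Z{x[n]}, then Z{x[n-d]} = z^(-d) * X(z)
X(z) = z/(z - 1/5) for x[n] = (1/5)^n * u[n]
Z{x[n-7]} = z^(-7) * z/(z - 1/5) = z^(-6)/(z - 1/5)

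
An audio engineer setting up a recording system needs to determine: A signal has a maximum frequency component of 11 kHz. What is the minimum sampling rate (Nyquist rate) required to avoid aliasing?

By the Nyquist-Shannon sampling theorem,
the minimum sampling rate (Nyquist rate) must be at least 2 * f_max.
Nyquist rate = 2 * 11 kHz = 22 kHz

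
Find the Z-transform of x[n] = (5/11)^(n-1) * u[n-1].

Time-shifting property: if X(z) = Z{x[n]}, then Z{x[n-d]} = z^(-d) * X(z)
X(z) = z/(z - 5/11) for x[n] = (5/11)^n * u[n]
Z{x[n-1]} = z^(-1) * z/(z - 5/11) = 1/(z - 5/11)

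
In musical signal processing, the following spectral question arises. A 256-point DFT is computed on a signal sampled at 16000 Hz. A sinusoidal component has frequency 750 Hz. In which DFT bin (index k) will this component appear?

DFT frequency resolution = f_s/N = 16000/256 = 125/2 Hz
Bin index k = f_signal / resolution = 750 / 125/2 = 12
The signal frequency 750 Hz falls in DFT bin k = 12.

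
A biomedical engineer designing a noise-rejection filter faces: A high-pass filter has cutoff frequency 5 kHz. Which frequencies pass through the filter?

A high-pass filter passes all frequencies above the cutoff frequency 5 kHz and attenuates lower frequencies.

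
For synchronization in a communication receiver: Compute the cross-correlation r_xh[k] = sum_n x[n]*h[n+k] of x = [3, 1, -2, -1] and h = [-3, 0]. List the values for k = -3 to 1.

Both sequences indexed from 0 and zero outside their support.
Lags with overlap: k = -3 to 1.
  r_xh[-3] = x[3]*h[0] = 3
  r_xh[-2] = x[2]*h[0] + x[3]*h[1] = 6
  r_xh[-1] = x[1]*h[0] + x[2]*h[1] = -3
  r_xh[0] = x[0]*h[0] + x[1]*h[1] = -9
  r_xh[1] = x[0]*h[1] = 0
r_xh = [3, 6, -3, -9, 0] (for k = -3, ..., 1)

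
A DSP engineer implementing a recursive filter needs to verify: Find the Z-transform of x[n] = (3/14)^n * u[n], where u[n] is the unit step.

The Z-transform of a^n * u[n] is z/(z-a) for |z| > |a|.
Here a = 3/14, so X(z) = z/(z - (3/14)) = 14z/(14z - 3)
ROC: |z| > 3/14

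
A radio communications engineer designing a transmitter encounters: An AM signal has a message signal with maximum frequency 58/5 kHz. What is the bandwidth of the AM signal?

In AM (double-sideband), the bandwidth is twice the message frequency.
BW = 2 * f_m = 2 * 58/5 kHz = 116/5 kHz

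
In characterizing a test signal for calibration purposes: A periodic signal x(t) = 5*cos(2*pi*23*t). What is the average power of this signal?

Average power of A*cos(wt) is A^2/2.
P = 5^2 / 2 = 25/2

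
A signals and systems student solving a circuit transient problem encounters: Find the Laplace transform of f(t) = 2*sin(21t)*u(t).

Standard pair: sin(wt)*u(t) <-> w/(s^2+w^2)
With w = 21: L{2*sin(21t)*u(t)} = 42/(s^2+441)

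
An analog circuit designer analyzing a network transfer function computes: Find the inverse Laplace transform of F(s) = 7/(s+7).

Standard pair: k/(s+a) <-> k*e^(-at)*u(t)
With k=7, a=7: f(t) = 7*e^(-7t)*u(t)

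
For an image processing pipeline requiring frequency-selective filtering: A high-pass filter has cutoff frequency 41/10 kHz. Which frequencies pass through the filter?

A high-pass filter passes all frequencies above the cutoff frequency 41/10 kHz and attenuates lower frequencies.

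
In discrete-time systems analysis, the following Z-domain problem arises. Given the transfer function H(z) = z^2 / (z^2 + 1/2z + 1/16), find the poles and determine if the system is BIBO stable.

Poles are roots of the denominator: z^2 + 1/2z + 1/16 = 0.
Quadratic formula: z = [-(1/2) +/- sqrt((1/2)^2 - 4*(1/16))] / 2
Discriminant = 1/4 - 1/4 = 0; sqrt = 0.
z = (-1/2 +/- 0) / 2 = -1/4 (repeated root).
|p1| = 1/4, |p2| = 1/4.
For BIBO stability, all poles must lie inside the unit circle (|p| < 1).
System is STABLE since both |p| < 1.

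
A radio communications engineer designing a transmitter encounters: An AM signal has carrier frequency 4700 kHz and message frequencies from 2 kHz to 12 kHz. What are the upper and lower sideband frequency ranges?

Upper sideband (USB) = fc + [fm_low, fm_high] = 4700 + [2, 12] = [4702, 4712] kHz
Lower sideband (LSB) = fc - [fm_high, fm_low] = 4700 - [12, 2] = [4688, 4698] kHz
Total occupied spectrum: 4688 kHz to 4712 kHz (plus carrier at 4700 kHz)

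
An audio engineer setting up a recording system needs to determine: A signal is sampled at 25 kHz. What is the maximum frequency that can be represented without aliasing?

The maximum frequency that can be represented without aliasing
is the Nyquist frequency: f_max = f_s / 2 = 25 kHz / 2 = 25/2 kHz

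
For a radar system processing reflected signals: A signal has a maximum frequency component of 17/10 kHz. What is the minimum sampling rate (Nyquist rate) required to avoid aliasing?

By the Nyquist-Shannon sampling theorem,
the minimum sampling rate (Nyquist rate) must be at least 2 * f_max.
Nyquist rate = 2 * 17/10 kHz = 17/5 kHz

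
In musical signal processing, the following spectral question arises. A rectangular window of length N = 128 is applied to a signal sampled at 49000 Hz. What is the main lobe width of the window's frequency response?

For a rectangular window of length N,
the main lobe width in frequency is 2*f_s/N.
= 2*49000/128 = 6125/8 Hz
This determines the minimum frequency separation for resolving two sinusoids.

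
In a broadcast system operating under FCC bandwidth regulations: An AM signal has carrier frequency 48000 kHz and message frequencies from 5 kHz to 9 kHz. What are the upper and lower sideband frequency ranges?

Upper sideband (USB) = fc + [fm_low, fm_high] = 48000 + [5, 9] = [48005, 48009] kHz
Lower sideband (LSB) = fc - [fm_high, fm_low] = 48000 - [9, 5] = [47991, 47995] kHz
Total occupied spectrum: 47991 kHz to 48009 kHz (plus carrier at 48000 kHz)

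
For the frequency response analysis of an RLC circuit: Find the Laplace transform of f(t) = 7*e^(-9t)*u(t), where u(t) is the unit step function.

Standard Laplace transform pair:
e^(-at)*u(t) <-> 1/(s+a)
With a = 9: L{7*e^(-9t)*u(t)} = 7/(s+9), ROC: Re(s) > -9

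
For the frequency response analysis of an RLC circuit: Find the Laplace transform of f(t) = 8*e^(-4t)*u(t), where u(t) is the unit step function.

Standard Laplace transform pair:
e^(-at)*u(t) <-> 1/(s+a)
With a = 4: L{8*e^(-4t)*u(t)} = 8/(s+4), ROC: Re(s) > -4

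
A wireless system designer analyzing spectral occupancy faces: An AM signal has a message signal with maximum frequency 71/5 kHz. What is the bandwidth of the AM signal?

In AM (double-sideband), the bandwidth is twice the message frequency.
BW = 2 * f_m = 2 * 71/5 kHz = 142/5 kHz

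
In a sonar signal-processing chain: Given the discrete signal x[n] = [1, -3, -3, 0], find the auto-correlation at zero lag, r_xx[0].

The auto-correlation at zero lag r_xx[0] equals the signal energy.
r_xx[0] = sum of x[n]^2 = 1^2 + (-3)^2 + (-3)^2 + 0^2
= 1 + 9 + 9 + 0 = 19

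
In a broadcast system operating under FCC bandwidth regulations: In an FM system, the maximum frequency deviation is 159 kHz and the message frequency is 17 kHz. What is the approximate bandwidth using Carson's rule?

Carson's rule: BW = 2*(delta_f + f_m)
= 2*(159 + 17) kHz = 352 kHz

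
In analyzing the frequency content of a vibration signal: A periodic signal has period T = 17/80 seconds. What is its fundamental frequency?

The fundamental frequency is the reciprocal of the period.
f = 1/T = 1/(17/80) = 80/17 Hz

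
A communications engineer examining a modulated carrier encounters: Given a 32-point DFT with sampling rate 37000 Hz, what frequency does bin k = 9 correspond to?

The frequency of DFT bin k is: f_k = k * f_s / N
f_9 = 9 * 37000 / 32 = 41625/4 Hz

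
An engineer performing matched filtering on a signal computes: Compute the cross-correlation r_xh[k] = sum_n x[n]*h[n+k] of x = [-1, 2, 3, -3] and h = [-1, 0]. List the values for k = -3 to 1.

Both sequences indexed from 0 and zero outside their support.
Lags with overlap: k = -3 to 1.
  r_xh[-3] = x[3]*h[0] = 3
  r_xh[-2] = x[2]*h[0] + x[3]*h[1] = -3
  r_xh[-1] = x[1]*h[0] + x[2]*h[1] = -2
  r_xh[0] = x[0]*h[0] + x[1]*h[1] = 1
  r_xh[1] = x[0]*h[1] = 0
r_xh = [3, -3, -2, 1, 0] (for k = -3, ..., 1)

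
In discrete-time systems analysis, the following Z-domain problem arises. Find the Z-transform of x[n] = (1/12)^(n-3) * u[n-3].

Time-shifting property: if X(z) = Z{x[n]}, then Z{x[n-d]} = z^(-d) * X(z)
X(z) = z/(z - 1/12) for x[n] = (1/12)^n * u[n]
Z{x[n-3]} = z^(-3) * z/(z - 1/12) = z^(-2)/(z - 1/12)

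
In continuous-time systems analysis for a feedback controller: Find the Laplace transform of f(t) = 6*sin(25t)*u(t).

Standard pair: sin(wt)*u(t) <-> w/(s^2+w^2)
With w = 25: L{6*sin(25t)*u(t)} = 150/(s^2+625)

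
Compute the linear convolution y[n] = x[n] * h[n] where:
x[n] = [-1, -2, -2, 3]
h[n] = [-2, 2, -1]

y[n] = sum_k x[k]*h[n-k]. Output length = len(x) + len(h) - 1 = 4 + 3 - 1 = 6.
y[0] = -1*-2 = 2
y[1] = -2*-2 + -1*2 = 2
y[2] = -2*-2 + -2*2 + -1*-1 = 1
y[3] = 3*-2 + -2*2 + -2*-1 = -8
y[4] = 3*2 + -2*-1 = 8
y[5] = 3*-1 = -3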